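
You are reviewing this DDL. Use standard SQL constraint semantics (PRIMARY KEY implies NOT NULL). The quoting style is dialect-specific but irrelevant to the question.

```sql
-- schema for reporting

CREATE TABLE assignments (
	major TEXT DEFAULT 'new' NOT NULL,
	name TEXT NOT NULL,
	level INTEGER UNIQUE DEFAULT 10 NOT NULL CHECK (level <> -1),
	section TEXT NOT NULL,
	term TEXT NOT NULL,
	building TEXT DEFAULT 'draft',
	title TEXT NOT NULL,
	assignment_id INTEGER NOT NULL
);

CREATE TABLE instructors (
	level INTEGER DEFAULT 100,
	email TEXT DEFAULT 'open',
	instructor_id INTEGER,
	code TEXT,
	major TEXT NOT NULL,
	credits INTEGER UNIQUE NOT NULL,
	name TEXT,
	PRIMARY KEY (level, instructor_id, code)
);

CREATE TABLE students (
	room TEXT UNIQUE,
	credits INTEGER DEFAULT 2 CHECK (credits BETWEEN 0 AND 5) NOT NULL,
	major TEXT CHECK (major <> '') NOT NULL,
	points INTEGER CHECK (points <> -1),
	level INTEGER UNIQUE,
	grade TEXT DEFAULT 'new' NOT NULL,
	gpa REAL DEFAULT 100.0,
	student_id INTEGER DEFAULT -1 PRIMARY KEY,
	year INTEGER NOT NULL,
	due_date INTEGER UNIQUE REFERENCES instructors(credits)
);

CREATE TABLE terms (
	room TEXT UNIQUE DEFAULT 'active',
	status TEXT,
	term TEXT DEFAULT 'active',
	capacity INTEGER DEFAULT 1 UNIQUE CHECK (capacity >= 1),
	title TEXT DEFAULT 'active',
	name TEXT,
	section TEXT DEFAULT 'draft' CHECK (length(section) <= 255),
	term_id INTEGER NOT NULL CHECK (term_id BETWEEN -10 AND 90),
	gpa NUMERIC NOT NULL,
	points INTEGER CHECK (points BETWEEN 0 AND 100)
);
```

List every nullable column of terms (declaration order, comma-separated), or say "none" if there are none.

room, status, term, capacity, title, name, section, points

- room: UNIQUE does not imply NOT NULL → nullable.
- status: no NOT NULL constraint applies → nullable.
- term: DEFAULT only fills an omitted column; an explicit NULL is still allowed → nullable.
- capacity: CHECK does not forbid NULL (a CHECK constraint passes when its expression is NULL) → nullable.
- title: DEFAULT only fills an omitted column; an explicit NULL is still allowed → nullable.
- name: no NOT NULL constraint applies → nullable.
- section: CHECK does not forbid NULL (a CHECK constraint passes when its expression is NULL) → nullable.
- term_id: declared NOT NULL → not nullable.
- gpa: declared NOT NULL → not nullable.
- points: CHECK does not forbid NULL (a CHECK constraint passes when its expression is NULL) → nullable.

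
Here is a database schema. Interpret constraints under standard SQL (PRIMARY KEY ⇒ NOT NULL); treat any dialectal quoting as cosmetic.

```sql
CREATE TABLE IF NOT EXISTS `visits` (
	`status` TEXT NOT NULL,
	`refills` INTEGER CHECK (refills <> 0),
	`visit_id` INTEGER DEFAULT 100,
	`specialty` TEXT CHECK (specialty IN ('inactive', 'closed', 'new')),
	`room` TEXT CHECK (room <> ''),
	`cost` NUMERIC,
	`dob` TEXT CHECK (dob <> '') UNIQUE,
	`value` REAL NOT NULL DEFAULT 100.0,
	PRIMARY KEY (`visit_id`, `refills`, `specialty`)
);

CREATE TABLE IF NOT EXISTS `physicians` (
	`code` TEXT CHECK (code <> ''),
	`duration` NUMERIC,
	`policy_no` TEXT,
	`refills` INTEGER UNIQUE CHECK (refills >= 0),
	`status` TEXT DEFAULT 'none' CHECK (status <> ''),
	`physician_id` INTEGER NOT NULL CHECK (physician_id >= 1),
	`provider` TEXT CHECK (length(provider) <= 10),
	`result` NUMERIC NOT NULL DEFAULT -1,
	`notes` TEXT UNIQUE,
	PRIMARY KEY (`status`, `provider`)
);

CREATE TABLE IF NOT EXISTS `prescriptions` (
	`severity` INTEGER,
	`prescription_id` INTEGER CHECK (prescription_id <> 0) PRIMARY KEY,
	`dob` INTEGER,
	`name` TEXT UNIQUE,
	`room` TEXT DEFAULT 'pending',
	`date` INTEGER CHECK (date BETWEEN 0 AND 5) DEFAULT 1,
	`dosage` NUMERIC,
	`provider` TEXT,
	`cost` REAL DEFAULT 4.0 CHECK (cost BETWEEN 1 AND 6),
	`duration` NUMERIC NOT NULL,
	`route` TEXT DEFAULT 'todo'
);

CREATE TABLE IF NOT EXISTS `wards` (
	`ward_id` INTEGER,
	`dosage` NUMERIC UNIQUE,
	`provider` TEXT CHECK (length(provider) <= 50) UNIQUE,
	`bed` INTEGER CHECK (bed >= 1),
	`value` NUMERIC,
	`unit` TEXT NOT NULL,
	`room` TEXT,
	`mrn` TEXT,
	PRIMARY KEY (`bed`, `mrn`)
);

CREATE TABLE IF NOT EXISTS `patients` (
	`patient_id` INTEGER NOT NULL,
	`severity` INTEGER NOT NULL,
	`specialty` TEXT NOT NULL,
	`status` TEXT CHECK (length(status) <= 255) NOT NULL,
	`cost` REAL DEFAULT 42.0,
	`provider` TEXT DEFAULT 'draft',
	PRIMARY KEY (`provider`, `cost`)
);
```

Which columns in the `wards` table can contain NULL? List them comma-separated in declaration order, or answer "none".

- ward_id: no NOT NULL constraint applies → nullable.
- dosage: UNIQUE does not imply NOT NULL → nullable.
- provider: CHECK does not forbid NULL (a CHECK constraint passes when its expression is NULL) → nullable.
- bed: part of the PRIMARY KEY, which implies NOT NULL → not nullable.
- value: no NOT NULL constraint applies → nullable.
- unit: declared NOT NULL → not nullable.
- room: no NOT NULL constraint applies → nullable.
- mrn: part of the PRIMARY KEY, which implies NOT NULL → not nullable.

ward_id, dosage, provider, value, room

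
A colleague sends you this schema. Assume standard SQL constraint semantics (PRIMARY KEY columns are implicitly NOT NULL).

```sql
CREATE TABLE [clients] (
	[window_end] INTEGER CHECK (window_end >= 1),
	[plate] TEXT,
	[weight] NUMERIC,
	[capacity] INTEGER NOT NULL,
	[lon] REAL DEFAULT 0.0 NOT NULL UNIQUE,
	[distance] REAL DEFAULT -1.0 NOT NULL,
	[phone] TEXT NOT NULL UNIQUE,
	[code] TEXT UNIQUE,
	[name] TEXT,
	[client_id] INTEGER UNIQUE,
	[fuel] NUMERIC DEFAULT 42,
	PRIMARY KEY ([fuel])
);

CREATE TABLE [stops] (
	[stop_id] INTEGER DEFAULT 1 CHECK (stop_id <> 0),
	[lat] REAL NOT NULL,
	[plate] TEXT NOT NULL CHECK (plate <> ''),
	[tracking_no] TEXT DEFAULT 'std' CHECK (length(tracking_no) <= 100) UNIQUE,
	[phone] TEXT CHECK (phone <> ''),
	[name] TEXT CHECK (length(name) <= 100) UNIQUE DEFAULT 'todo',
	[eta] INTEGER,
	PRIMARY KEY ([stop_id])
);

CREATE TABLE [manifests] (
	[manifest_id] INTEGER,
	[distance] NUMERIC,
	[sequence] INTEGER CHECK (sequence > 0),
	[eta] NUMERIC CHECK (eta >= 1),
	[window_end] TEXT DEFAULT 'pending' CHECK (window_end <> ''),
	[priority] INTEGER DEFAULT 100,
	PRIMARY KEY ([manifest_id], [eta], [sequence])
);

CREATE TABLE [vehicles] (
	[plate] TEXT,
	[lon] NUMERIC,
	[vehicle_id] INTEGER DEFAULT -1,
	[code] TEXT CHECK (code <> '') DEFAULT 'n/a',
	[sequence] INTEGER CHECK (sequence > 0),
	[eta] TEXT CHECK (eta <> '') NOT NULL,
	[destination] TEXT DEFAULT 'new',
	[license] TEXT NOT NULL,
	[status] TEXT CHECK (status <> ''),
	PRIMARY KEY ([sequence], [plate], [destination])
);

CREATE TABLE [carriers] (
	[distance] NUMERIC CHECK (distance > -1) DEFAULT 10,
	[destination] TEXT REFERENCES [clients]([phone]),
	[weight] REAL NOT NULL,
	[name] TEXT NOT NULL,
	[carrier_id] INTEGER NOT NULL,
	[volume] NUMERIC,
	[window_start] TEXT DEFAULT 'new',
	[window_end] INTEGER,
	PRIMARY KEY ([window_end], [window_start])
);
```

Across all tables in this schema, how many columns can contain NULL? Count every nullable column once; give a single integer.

clients: 6 nullable (window_end, plate, weight, code, name, client_id — PK (fuel) and explicit NOT NULL columns excluded).
stops: 4 nullable (tracking_no, phone, name, eta — PK (stop_id) and explicit NOT NULL columns excluded).
manifests: 3 nullable (distance, window_end, priority — PK (manifest_id, eta, sequence) and explicit NOT NULL columns excluded).
vehicles: 4 nullable (lon, vehicle_id, code, status — PK (sequence, plate, destination) and explicit NOT NULL columns excluded).
carriers: 3 nullable (distance, destination, volume — PK (window_end, window_start) and explicit NOT NULL columns excluded).
Total: 6 + 4 + 3 + 4 + 3 = 20.

20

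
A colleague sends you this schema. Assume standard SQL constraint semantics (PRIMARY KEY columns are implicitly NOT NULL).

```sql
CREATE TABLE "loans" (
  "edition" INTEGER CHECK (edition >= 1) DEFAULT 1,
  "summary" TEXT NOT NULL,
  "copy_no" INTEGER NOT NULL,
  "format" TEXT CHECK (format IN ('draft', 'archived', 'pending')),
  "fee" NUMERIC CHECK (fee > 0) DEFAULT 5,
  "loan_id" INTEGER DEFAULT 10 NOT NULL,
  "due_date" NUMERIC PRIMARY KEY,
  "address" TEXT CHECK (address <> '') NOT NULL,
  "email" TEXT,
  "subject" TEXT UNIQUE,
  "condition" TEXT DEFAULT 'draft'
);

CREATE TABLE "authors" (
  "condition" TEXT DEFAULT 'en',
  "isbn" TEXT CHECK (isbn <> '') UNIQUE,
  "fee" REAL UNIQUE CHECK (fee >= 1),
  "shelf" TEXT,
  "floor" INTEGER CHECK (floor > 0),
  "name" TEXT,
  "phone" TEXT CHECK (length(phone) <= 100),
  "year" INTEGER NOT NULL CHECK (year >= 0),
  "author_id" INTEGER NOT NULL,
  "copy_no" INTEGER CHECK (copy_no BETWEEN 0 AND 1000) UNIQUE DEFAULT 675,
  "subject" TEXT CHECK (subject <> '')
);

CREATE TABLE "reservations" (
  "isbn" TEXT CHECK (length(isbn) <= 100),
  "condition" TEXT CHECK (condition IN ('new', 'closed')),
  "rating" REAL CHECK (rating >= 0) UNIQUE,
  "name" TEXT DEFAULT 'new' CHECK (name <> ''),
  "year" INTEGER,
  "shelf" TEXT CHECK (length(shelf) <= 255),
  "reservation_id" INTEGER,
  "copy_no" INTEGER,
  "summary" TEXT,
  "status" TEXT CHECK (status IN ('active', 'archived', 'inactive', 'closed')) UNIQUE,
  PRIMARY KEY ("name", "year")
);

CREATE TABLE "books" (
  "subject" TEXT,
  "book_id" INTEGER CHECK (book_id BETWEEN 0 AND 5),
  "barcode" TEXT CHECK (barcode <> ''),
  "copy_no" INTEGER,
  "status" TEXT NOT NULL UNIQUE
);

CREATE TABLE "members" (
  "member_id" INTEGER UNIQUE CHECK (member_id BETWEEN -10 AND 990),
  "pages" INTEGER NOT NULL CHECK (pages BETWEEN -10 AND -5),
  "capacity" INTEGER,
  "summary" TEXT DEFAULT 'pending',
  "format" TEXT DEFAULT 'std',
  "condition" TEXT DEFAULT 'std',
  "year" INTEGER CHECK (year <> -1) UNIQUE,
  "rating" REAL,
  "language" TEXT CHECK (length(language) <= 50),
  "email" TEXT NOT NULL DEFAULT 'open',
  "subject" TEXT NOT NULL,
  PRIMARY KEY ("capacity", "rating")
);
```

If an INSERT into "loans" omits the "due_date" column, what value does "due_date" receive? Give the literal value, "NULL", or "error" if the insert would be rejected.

due_date has no DEFAULT clause.
Omitting it would insert NULL, but it is part of the PRIMARY KEY, so the INSERT fails.

error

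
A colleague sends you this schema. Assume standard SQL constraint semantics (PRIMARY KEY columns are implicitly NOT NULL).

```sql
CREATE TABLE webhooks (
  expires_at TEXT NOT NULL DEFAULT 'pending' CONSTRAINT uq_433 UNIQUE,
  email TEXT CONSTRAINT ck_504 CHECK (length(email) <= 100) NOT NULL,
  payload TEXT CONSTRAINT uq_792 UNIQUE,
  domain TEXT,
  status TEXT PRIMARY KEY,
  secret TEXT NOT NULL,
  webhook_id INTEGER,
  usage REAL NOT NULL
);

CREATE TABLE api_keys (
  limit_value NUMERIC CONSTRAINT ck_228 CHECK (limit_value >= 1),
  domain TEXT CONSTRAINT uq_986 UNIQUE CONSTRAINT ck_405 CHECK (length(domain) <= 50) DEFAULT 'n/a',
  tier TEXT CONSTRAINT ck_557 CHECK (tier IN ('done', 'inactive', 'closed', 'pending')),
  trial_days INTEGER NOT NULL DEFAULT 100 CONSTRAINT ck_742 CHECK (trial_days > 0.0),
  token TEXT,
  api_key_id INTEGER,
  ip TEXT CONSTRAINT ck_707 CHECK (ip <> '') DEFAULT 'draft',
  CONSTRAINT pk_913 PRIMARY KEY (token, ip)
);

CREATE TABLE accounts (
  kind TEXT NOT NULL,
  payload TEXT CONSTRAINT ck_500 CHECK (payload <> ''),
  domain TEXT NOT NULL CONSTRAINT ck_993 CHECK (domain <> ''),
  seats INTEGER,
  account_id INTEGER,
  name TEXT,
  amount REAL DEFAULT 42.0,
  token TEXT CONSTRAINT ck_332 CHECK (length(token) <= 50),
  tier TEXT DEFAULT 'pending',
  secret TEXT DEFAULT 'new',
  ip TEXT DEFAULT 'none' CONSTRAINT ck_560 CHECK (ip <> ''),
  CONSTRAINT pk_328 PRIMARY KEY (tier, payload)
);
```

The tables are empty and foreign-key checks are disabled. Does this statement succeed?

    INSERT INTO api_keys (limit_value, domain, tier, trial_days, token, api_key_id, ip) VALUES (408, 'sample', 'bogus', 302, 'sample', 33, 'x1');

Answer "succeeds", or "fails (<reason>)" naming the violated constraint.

fails (CHECK on tier)

The value 'bogus' for tier violates CHECK (tier IN ('done', 'inactive', 'closed', 'pending')).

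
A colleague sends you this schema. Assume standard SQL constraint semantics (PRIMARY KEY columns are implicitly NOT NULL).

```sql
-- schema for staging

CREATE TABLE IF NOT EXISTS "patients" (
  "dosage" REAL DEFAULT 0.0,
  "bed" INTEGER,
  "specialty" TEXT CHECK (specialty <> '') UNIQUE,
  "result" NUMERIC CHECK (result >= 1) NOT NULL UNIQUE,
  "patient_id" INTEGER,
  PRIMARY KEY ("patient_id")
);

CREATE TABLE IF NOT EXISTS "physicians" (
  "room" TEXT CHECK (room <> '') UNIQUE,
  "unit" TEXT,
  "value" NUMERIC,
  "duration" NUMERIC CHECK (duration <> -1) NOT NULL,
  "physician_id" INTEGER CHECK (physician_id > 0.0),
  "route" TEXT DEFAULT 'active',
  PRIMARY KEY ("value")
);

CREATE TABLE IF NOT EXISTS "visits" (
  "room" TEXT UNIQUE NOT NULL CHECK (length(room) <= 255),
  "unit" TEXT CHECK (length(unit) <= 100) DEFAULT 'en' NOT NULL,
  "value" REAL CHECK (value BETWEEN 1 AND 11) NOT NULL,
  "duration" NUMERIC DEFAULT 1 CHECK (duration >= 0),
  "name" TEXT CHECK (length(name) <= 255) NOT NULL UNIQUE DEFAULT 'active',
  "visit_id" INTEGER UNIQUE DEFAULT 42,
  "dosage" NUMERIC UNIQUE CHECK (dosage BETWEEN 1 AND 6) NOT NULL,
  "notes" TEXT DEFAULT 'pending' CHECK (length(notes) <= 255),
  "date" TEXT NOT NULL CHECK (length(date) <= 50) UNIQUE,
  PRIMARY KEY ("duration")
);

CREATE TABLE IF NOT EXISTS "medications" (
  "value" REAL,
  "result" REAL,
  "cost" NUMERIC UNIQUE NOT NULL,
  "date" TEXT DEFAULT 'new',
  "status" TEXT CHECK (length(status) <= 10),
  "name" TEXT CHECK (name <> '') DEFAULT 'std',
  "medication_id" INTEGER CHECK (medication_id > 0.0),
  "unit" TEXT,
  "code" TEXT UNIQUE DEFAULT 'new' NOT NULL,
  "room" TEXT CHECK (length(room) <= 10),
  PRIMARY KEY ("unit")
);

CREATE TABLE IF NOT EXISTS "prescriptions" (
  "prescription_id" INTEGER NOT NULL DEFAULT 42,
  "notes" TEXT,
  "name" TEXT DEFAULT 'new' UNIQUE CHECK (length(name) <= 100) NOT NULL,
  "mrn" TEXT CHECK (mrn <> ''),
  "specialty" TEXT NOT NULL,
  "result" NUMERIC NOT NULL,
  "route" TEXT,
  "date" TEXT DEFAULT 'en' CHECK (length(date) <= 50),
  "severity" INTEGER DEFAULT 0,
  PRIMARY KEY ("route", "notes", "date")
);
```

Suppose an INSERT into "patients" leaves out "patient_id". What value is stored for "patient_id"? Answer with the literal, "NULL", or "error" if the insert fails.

patient_id has no DEFAULT clause.
Omitting it would insert NULL, but it is part of the PRIMARY KEY, so the INSERT fails.

error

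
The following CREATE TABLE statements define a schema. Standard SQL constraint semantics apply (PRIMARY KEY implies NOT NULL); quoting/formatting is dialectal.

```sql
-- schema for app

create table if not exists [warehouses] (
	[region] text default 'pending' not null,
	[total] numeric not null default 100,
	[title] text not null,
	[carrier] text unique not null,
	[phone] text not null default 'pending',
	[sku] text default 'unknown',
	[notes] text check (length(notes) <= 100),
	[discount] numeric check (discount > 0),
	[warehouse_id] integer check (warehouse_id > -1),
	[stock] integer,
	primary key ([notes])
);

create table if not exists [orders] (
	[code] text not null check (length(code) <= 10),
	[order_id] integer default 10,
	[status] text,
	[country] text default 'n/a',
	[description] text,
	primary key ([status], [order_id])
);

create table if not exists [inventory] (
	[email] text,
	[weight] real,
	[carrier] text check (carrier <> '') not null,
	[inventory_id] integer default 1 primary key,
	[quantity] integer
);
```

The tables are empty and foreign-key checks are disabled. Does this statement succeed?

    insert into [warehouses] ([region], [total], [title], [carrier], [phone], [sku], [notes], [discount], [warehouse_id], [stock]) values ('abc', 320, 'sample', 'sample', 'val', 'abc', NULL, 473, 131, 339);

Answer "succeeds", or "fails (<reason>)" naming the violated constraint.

fails (NOT NULL on notes)

notes is explicitly set to NULL, but notes is part of the PRIMARY KEY (implied NOT NULL).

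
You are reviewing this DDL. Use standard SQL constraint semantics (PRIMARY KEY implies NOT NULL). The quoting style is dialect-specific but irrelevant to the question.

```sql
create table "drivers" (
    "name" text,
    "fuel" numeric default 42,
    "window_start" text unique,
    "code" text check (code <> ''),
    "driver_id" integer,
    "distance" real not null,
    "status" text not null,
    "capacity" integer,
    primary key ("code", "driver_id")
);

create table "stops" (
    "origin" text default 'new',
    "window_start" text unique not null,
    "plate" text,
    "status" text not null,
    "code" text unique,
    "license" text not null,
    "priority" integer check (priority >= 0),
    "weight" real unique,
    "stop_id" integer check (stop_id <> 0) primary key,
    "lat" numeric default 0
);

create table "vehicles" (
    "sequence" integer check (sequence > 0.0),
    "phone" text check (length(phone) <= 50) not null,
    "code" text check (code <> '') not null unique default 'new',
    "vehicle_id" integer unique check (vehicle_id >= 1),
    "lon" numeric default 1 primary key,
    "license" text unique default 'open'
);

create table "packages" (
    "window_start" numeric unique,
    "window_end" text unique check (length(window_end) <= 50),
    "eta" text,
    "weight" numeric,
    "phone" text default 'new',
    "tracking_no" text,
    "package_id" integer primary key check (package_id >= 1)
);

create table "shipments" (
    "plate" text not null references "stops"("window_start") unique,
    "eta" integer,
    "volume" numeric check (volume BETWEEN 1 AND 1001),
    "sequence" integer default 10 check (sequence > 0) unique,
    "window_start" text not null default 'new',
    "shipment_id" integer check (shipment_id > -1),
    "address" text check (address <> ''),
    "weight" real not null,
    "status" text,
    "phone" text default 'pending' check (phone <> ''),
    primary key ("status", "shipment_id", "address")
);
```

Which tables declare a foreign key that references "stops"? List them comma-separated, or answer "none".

- shipments.plate references stops(window_start).

shipments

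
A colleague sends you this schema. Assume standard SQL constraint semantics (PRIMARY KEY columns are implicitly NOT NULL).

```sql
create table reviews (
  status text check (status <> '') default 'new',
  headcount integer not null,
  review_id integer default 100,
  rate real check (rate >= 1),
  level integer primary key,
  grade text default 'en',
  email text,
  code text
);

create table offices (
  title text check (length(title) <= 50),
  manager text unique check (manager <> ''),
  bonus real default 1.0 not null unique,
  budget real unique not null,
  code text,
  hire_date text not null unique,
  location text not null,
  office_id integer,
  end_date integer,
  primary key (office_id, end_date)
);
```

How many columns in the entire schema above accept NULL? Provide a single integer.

reviews: 6 nullable (status, review_id, rate, grade, email, code — PK (level) and explicit NOT NULL columns excluded).
offices: 3 nullable (title, manager, code — PK (office_id, end_date) and explicit NOT NULL columns excluded).
Total: 6 + 3 = 9.

9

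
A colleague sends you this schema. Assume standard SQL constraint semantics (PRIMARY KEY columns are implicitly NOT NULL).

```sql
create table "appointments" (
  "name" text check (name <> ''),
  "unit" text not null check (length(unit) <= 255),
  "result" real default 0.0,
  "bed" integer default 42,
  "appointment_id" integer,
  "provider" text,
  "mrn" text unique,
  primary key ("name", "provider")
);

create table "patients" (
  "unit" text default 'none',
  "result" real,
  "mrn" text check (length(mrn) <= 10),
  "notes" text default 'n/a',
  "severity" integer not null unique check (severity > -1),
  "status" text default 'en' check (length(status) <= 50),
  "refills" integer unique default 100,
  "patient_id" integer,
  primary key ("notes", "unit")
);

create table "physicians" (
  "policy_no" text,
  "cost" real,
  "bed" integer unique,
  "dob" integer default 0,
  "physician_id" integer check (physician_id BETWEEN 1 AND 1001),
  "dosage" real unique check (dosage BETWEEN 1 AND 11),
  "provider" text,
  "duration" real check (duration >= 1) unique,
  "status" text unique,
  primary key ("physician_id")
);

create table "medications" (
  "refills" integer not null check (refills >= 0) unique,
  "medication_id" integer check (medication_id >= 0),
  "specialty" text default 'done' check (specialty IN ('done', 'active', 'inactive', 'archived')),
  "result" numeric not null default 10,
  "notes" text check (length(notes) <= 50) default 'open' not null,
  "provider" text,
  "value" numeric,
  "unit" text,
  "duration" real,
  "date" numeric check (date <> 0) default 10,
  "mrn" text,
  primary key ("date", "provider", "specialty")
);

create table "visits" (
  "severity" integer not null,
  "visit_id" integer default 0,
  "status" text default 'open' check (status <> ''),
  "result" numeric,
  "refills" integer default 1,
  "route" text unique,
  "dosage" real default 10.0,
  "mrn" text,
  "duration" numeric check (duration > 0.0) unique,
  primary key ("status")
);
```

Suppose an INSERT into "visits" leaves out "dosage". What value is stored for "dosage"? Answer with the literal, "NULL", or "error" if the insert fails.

dosage has an explicit DEFAULT 10.0.
When the column is omitted from an INSERT, that default is used.

10.0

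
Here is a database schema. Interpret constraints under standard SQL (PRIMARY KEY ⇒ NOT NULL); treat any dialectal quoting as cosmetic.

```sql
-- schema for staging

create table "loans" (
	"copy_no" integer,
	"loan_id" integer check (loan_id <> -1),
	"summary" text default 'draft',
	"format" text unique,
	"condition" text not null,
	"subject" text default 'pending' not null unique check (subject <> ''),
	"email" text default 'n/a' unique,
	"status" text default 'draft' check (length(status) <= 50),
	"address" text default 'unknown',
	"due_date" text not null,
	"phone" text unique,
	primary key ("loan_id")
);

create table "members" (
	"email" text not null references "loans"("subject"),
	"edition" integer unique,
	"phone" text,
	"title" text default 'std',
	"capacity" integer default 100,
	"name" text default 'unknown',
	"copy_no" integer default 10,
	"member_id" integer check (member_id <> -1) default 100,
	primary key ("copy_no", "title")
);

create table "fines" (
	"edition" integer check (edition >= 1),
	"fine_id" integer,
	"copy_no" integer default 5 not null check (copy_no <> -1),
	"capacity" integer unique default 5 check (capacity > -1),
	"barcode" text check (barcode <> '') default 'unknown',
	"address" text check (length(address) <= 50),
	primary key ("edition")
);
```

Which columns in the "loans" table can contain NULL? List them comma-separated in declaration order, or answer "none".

copy_no, summary, format, email, status, address, phone

- copy_no: no NOT NULL constraint applies → nullable.
- loan_id: part of the PRIMARY KEY, which implies NOT NULL → not nullable.
- summary: DEFAULT only fills an omitted column; an explicit NULL is still allowed → nullable.
- format: UNIQUE does not imply NOT NULL → nullable.
- condition: declared NOT NULL → not nullable.
- subject: declared NOT NULL → not nullable.
- email: UNIQUE does not imply NOT NULL → nullable.
- status: CHECK does not forbid NULL (a CHECK constraint passes when its expression is NULL) → nullable.
- address: DEFAULT only fills an omitted column; an explicit NULL is still allowed → nullable.
- due_date: declared NOT NULL → not nullable.
- phone: UNIQUE does not imply NOT NULL → nullable.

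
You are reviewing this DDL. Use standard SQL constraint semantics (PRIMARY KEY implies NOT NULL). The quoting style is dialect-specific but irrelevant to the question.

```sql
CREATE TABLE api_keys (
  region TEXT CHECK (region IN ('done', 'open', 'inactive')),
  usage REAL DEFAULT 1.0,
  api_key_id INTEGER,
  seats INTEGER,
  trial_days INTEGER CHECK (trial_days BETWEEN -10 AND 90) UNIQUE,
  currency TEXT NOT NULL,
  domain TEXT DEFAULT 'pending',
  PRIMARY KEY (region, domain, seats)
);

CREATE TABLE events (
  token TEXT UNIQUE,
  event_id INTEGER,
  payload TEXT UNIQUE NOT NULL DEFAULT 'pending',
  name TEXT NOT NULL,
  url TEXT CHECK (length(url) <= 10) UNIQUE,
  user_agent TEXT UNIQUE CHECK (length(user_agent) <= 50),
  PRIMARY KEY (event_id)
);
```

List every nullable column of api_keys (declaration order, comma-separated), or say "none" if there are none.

usage, api_key_id, trial_days

- region: part of the PRIMARY KEY, which implies NOT NULL → not nullable.
- usage: DEFAULT only fills an omitted column; an explicit NULL is still allowed → nullable.
- api_key_id: no NOT NULL constraint applies → nullable.
- seats: part of the PRIMARY KEY, which implies NOT NULL → not nullable.
- trial_days: CHECK does not forbid NULL (a CHECK constraint passes when its expression is NULL) → nullable.
- currency: declared NOT NULL → not nullable.
- domain: part of the PRIMARY KEY, which implies NOT NULL → not nullable.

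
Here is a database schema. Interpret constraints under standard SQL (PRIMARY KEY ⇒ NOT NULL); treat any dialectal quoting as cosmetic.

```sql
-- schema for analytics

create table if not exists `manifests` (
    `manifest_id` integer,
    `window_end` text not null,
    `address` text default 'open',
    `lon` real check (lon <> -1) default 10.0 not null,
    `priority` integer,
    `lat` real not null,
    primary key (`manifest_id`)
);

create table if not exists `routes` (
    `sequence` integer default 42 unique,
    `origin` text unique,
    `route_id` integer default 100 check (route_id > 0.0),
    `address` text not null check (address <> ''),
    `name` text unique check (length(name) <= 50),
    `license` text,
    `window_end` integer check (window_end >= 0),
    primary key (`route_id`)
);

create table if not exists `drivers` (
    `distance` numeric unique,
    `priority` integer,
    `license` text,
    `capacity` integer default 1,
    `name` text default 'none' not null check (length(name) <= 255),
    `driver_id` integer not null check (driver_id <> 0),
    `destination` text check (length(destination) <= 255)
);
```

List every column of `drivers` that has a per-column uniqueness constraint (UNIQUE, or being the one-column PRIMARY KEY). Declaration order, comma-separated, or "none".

- distance: declared UNIQUE → unique.
- priority: no UNIQUE or single-column PK constraint.
- license: no UNIQUE or single-column PK constraint.
- capacity: no UNIQUE or single-column PK constraint.
- name: no UNIQUE or single-column PK constraint.
- driver_id: no UNIQUE or single-column PK constraint.
- destination: no UNIQUE or single-column PK constraint.

distance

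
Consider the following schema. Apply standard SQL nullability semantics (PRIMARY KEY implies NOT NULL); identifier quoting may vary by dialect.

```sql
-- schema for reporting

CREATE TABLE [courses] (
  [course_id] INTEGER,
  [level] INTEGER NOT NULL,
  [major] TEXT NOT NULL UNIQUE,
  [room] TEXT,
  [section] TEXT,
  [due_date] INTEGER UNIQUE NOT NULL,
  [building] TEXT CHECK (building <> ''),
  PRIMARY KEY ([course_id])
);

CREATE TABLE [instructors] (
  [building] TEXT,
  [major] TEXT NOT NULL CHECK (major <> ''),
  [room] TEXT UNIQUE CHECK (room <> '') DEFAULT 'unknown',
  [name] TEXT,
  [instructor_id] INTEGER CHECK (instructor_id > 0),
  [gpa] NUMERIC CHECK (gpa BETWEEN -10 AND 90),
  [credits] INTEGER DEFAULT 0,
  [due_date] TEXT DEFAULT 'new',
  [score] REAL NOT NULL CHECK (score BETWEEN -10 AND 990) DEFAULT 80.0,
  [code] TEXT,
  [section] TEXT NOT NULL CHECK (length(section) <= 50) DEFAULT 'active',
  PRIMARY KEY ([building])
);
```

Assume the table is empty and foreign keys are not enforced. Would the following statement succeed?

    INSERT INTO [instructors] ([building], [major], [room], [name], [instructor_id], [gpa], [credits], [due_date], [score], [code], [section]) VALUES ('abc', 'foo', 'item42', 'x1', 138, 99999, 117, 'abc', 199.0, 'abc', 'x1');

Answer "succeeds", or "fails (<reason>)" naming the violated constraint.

The value 99999 for gpa violates CHECK (gpa BETWEEN -10 AND 90).

fails (CHECK on gpa)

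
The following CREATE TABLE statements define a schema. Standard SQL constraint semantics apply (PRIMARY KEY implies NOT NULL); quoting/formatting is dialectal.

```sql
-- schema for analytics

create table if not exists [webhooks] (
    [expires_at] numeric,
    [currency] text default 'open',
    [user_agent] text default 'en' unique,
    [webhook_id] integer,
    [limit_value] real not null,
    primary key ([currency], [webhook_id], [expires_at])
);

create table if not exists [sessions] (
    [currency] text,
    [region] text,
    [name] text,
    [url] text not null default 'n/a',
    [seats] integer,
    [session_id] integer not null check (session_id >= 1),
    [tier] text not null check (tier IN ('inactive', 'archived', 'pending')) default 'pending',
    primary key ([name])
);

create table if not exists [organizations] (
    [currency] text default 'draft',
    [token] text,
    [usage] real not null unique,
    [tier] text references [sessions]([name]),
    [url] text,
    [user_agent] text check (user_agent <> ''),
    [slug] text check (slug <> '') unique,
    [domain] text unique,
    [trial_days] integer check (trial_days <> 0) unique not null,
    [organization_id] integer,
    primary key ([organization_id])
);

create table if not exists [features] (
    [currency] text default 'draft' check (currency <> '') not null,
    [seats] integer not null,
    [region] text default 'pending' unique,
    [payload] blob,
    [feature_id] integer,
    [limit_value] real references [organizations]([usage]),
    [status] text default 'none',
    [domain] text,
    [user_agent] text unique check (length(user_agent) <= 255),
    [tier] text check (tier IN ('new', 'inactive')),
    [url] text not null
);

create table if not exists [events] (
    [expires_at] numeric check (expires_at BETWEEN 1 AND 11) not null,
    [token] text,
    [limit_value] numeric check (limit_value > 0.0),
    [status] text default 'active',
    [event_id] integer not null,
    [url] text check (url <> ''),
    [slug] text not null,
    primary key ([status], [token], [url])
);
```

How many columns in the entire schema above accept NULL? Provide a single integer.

webhooks: 1 nullable (user_agent — PK (currency, webhook_id, expires_at) and explicit NOT NULL columns excluded).
sessions: 3 nullable (currency, region, seats — PK (name) and explicit NOT NULL columns excluded).
organizations: 7 nullable (currency, token, tier, url, user_agent, slug, domain — PK (organization_id) and explicit NOT NULL columns excluded).
features: 8 nullable (region, payload, feature_id, limit_value, status, domain, user_agent, tier — PK none and explicit NOT NULL columns excluded).
events: 1 nullable (limit_value — PK (status, token, url) and explicit NOT NULL columns excluded).
Total: 1 + 3 + 7 + 8 + 1 = 20.

20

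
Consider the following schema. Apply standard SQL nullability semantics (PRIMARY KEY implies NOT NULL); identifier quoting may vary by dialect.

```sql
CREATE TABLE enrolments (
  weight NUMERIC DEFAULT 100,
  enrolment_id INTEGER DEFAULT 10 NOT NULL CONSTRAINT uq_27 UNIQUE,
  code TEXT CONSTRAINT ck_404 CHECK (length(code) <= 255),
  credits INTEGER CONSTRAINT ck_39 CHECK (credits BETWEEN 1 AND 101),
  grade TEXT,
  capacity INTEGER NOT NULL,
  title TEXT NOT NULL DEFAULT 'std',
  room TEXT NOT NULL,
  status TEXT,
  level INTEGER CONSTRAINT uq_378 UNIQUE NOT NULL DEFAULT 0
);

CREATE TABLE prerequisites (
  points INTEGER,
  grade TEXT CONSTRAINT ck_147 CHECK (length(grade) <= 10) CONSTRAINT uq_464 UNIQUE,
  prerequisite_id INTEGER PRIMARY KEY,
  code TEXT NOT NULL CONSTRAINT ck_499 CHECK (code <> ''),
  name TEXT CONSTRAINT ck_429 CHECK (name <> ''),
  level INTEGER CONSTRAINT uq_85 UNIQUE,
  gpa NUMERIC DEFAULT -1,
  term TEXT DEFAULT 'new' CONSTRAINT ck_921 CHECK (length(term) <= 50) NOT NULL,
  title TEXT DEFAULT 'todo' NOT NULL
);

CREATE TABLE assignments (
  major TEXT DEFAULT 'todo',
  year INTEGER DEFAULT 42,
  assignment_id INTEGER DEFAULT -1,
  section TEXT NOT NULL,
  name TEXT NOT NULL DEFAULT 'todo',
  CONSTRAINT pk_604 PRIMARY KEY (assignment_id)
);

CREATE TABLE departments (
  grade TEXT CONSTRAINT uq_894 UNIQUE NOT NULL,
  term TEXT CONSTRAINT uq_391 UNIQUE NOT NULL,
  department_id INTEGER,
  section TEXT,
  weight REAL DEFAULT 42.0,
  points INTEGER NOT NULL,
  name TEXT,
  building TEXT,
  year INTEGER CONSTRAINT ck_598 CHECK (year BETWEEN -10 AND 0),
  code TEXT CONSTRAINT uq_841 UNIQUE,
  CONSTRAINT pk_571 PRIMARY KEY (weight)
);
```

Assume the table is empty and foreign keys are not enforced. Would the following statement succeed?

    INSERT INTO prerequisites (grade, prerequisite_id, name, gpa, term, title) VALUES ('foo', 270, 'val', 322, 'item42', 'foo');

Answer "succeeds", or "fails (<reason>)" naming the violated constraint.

fails (NOT NULL on code)

code is omitted from the column list and has no DEFAULT, so it would receive NULL.
But code is declared NOT NULL.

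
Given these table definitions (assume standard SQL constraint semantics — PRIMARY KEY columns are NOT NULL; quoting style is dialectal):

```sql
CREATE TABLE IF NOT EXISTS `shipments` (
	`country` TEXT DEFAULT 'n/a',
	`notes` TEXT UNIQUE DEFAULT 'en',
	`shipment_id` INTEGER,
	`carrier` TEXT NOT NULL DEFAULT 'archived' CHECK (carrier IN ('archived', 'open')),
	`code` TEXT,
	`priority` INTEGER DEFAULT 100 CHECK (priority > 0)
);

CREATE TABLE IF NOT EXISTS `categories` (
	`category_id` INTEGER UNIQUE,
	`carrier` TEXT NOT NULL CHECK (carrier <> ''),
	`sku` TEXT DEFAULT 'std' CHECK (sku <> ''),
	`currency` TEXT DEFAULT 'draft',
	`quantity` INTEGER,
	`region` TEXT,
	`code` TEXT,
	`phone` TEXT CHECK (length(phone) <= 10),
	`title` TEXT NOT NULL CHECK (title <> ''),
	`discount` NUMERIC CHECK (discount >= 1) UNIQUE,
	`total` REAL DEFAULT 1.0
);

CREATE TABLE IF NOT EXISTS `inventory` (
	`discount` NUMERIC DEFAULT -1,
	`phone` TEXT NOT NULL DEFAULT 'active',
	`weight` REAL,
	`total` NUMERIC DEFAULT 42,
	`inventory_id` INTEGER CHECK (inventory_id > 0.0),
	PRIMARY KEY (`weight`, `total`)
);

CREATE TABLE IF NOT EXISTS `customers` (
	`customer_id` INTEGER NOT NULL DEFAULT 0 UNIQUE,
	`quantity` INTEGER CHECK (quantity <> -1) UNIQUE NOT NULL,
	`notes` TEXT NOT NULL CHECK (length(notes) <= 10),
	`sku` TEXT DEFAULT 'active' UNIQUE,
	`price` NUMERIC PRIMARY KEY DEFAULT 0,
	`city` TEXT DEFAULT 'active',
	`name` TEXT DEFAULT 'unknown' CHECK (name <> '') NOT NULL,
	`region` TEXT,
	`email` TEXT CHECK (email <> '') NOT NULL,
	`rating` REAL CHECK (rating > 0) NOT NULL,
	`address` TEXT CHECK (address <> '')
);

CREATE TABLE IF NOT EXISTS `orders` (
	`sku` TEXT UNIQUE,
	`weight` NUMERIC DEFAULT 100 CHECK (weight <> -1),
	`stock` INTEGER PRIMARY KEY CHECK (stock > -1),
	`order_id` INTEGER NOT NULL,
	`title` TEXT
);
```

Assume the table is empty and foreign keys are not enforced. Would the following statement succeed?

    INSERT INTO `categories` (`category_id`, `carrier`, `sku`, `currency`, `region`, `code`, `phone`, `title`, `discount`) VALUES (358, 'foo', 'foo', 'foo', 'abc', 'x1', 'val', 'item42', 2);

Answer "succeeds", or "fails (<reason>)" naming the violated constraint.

NOT NULL columns: carrier is supplied; title is supplied.
CHECK constraints: 'foo' satisfies (carrier <> ''); 'foo' satisfies (sku <> ''); 'val' satisfies (length(phone) <= 10); 'item42' satisfies (title <> ''); 2 satisfies (discount >= 1).
No constraint is violated.

succeeds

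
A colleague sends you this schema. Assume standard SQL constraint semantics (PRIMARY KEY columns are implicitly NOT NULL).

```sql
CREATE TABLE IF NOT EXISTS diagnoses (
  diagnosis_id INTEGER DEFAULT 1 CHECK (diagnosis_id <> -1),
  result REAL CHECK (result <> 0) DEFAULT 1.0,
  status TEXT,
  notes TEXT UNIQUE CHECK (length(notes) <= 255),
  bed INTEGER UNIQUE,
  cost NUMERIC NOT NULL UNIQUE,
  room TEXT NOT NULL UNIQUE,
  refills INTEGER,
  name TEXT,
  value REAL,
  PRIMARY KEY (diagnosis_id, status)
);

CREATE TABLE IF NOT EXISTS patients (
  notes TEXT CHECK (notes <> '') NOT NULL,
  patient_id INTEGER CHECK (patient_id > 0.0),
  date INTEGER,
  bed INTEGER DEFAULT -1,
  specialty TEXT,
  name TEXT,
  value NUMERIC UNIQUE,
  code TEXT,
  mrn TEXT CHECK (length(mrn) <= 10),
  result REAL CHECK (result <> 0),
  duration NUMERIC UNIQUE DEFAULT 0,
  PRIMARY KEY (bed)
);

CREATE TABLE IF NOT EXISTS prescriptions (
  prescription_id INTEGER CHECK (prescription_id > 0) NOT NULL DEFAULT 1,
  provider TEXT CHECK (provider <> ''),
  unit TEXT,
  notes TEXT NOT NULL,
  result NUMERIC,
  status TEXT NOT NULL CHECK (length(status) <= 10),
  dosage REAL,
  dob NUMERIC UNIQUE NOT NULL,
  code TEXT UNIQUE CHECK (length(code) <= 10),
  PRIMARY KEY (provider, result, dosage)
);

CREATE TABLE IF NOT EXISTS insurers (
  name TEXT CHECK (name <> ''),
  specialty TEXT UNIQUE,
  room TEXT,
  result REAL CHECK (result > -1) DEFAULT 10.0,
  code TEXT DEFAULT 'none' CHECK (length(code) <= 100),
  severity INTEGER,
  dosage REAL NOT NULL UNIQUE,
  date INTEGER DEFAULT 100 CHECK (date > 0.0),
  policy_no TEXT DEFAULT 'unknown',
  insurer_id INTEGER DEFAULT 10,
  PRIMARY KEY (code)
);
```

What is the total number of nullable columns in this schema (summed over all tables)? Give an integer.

diagnoses: 6 nullable (result, notes, bed, refills, name, value — PK (diagnosis_id, status) and explicit NOT NULL columns excluded).
patients: 9 nullable (patient_id, date, specialty, name, value, code, mrn, result, duration — PK (bed) and explicit NOT NULL columns excluded).
prescriptions: 2 nullable (unit, code — PK (provider, result, dosage) and explicit NOT NULL columns excluded).
insurers: 8 nullable (name, specialty, room, result, severity, date, policy_no, insurer_id — PK (code) and explicit NOT NULL columns excluded).
Total: 6 + 9 + 2 + 8 = 25.

25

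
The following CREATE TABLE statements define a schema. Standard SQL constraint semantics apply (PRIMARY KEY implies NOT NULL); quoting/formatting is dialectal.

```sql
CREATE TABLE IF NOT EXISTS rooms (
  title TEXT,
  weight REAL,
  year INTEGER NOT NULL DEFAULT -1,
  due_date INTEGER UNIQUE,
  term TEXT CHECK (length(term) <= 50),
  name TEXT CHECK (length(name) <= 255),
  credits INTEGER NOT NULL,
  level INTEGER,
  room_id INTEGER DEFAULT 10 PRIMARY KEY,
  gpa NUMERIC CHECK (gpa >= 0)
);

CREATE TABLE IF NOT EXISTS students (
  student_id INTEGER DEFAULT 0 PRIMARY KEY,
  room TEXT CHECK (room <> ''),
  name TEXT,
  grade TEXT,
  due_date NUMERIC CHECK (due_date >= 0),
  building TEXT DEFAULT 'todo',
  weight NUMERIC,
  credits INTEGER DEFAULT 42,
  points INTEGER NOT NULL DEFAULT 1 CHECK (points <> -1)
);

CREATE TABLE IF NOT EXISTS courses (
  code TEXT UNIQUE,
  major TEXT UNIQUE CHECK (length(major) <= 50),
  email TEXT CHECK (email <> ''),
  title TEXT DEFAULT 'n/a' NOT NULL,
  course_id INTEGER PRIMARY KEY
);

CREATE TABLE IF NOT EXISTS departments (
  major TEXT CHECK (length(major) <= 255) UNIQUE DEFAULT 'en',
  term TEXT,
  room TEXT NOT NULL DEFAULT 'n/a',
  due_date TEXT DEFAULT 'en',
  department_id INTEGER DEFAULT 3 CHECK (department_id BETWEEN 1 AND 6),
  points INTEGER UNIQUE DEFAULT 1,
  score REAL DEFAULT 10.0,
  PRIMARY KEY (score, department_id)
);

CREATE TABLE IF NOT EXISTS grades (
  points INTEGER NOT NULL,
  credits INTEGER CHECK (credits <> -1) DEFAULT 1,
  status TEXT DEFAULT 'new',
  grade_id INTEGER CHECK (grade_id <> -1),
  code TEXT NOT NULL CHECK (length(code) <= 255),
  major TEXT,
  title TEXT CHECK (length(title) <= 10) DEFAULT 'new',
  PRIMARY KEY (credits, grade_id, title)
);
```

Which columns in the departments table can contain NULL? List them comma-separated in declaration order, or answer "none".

- major: CHECK does not forbid NULL (a CHECK constraint passes when its expression is NULL) → nullable.
- term: no NOT NULL constraint applies → nullable.
- room: declared NOT NULL → not nullable.
- due_date: DEFAULT only fills an omitted column; an explicit NULL is still allowed → nullable.
- department_id: part of the PRIMARY KEY, which implies NOT NULL → not nullable.
- points: UNIQUE does not imply NOT NULL → nullable.
- score: part of the PRIMARY KEY, which implies NOT NULL → not nullable.

major, term, due_date, points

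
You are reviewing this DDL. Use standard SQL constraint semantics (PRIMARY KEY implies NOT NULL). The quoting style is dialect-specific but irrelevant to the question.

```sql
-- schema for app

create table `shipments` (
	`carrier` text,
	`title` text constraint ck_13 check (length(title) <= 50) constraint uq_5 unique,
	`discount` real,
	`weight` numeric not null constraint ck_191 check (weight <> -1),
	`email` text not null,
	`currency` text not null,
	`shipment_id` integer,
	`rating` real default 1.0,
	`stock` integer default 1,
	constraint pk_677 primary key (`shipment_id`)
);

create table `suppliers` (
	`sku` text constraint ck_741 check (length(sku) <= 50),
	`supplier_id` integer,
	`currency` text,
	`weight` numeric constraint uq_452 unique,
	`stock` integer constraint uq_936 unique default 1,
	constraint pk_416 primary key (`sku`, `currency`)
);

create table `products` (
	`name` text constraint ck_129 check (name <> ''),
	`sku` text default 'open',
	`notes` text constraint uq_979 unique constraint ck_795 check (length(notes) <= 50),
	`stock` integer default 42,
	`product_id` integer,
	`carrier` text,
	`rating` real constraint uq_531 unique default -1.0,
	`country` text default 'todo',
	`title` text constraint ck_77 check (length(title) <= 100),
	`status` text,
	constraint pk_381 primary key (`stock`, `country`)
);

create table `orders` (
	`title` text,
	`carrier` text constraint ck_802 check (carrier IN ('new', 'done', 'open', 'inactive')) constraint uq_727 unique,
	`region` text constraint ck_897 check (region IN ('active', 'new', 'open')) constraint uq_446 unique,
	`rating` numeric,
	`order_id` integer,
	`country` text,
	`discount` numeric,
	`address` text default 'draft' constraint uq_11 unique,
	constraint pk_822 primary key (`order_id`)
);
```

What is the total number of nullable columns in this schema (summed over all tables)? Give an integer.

23

shipments: 5 nullable (carrier, title, discount, rating, stock — PK (shipment_id) and explicit NOT NULL columns excluded).
suppliers: 3 nullable (supplier_id, weight, stock — PK (sku, currency) and explicit NOT NULL columns excluded).
products: 8 nullable (name, sku, notes, product_id, carrier, rating, title, status — PK (stock, country) and explicit NOT NULL columns excluded).
orders: 7 nullable (title, carrier, region, rating, country, discount, address — PK (order_id) and explicit NOT NULL columns excluded).
Total: 5 + 3 + 8 + 7 = 23.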